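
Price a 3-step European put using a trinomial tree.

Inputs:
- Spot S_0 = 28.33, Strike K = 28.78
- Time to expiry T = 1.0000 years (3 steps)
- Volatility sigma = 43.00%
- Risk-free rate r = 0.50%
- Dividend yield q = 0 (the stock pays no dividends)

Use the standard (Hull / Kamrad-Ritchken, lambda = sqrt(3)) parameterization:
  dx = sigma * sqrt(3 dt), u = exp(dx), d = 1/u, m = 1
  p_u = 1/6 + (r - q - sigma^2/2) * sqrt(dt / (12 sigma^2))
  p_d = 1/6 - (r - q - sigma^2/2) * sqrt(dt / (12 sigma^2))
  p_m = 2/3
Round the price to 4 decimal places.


dt = T/N = 0.333333; dx = sigma*sqrt(3*dt) = 0.430000
u = exp(dx) = 1.537258; d = 1/u = 0.650509
p_u = 0.132771, p_m = 0.666667, p_d = 0.200562
Discount per step: exp(-r*dt) = 0.998335
Stock lattice S(k, j) with j the centered position index:
  k=0: S(0,+0) = 28.3300
  k=1: S(1,-1) = 18.4289; S(1,+0) = 28.3300; S(1,+1) = 43.5505
  k=2: S(2,-2) = 11.9882; S(2,-1) = 18.4289; S(2,+0) = 28.3300; S(2,+1) = 43.5505; S(2,+2) = 66.9483
  k=3: S(3,-3) = 7.7984; S(3,-2) = 11.9882; S(3,-1) = 18.4289; S(3,+0) = 28.3300; S(3,+1) = 43.5505; S(3,+2) = 66.9483; S(3,+3) = 102.9168
Terminal payoffs V(N, j) = max(K - S_T, 0):
  V(3,-3) = 20.981579; V(3,-2) = 16.791818; V(3,-1) = 10.351077; V(3,+0) = 0.450000; V(3,+1) = 0.000000; V(3,+2) = 0.000000; V(3,+3) = 0.000000
Backward induction: V(k, j) = exp(-r*dt) * [p_u * V(k+1, j+1) + p_m * V(k+1, j) + p_d * V(k+1, j-1)]
  V(2,-2) = exp(-r*dt) * [p_u*10.351077 + p_m*16.791818 + p_d*20.981579] = 16.749041
  V(2,-1) = exp(-r*dt) * [p_u*0.450000 + p_m*10.351077 + p_d*16.791818] = 10.311067
  V(2,+0) = exp(-r*dt) * [p_u*0.000000 + p_m*0.450000 + p_d*10.351077] = 2.372076
  V(2,+1) = exp(-r*dt) * [p_u*0.000000 + p_m*0.000000 + p_d*0.450000] = 0.090103
  V(2,+2) = exp(-r*dt) * [p_u*0.000000 + p_m*0.000000 + p_d*0.000000] = 0.000000
  V(1,-1) = exp(-r*dt) * [p_u*2.372076 + p_m*10.311067 + p_d*16.749041] = 10.530644
  V(1,+0) = exp(-r*dt) * [p_u*0.090103 + p_m*2.372076 + p_d*10.311067] = 3.655258
  V(1,+1) = exp(-r*dt) * [p_u*0.000000 + p_m*0.090103 + p_d*2.372076] = 0.534925
  V(0,+0) = exp(-r*dt) * [p_u*0.534925 + p_m*3.655258 + p_d*10.530644] = 4.612215

Answer: Price = V(0,0) = 4.6122


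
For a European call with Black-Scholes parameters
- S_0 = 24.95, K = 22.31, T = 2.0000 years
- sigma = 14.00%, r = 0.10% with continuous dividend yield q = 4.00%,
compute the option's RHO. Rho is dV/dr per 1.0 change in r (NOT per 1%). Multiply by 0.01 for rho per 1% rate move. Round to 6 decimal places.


d1 = 0.2699067685; d2 = 0.0719168697
phi(d1) = 0.3846723427; exp(-qT) = 0.9231163464; exp(-rT) = 0.9980019987
N(d2) = 0.5286659676
Rho = K*T*exp(-rT)*N(d2) = 22.3100 * 2.0000 * 0.9980019987 * 0.5286659676 = 23.541944

Answer: Rho = 23.541944


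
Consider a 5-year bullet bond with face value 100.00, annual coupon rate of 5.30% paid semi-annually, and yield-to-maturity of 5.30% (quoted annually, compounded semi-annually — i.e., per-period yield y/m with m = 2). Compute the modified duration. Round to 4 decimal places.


Coupon per period c = face * coupon_rate / m = 2.650000
Periods per year m = 2; per-period yield y/m = 0.026500
Number of cashflows N = 10
Cashflows (t years, CF_t, discount factor 1/(1+y/m)^(m*t), PV):
  t = 0.5000: CF_t = 2.650000, DF = 0.974184, PV = 2.581588
  t = 1.0000: CF_t = 2.650000, DF = 0.949035, PV = 2.514942
  t = 1.5000: CF_t = 2.650000, DF = 0.924535, PV = 2.450017
  t = 2.0000: CF_t = 2.650000, DF = 0.900667, PV = 2.386767
  t = 2.5000: CF_t = 2.650000, DF = 0.877415, PV = 2.325151
  t = 3.0000: CF_t = 2.650000, DF = 0.854764, PV = 2.265125
  t = 3.5000: CF_t = 2.650000, DF = 0.832698, PV = 2.206649
  t = 4.0000: CF_t = 2.650000, DF = 0.811201, PV = 2.149682
  t = 4.5000: CF_t = 2.650000, DF = 0.790259, PV = 2.094186
  t = 5.0000: CF_t = 102.650000, DF = 0.769858, PV = 79.025894
Price P = sum_t PV_t = 100.000000
First compute Macaulay numerator sum_t t * PV_t:
  t * PV_t at t = 0.5000: 1.290794
  t * PV_t at t = 1.0000: 2.514942
  t * PV_t at t = 1.5000: 3.675025
  t * PV_t at t = 2.0000: 4.773534
  t * PV_t at t = 2.5000: 5.812877
  t * PV_t at t = 3.0000: 6.795375
  t * PV_t at t = 3.5000: 7.723270
  t * PV_t at t = 4.0000: 8.598728
  t * PV_t at t = 4.5000: 9.423838
  t * PV_t at t = 5.0000: 395.129469
Macaulay duration D = 445.737852 / 100.000000 = 4.457379
Modified duration = D / (1 + y/m) = 4.457379 / (1 + 0.026500) = 4.342307

Answer: Modified duration = 4.3423


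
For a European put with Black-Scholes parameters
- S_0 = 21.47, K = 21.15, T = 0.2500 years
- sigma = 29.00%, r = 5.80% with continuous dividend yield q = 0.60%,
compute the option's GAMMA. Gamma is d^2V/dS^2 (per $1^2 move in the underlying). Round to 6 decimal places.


d1 = 0.2657186648; d2 = 0.1207186648
phi(d1) = 0.3851040438; exp(-qT) = 0.9985011244; exp(-rT) = 0.9856046187
Gamma = exp(-qT) * phi(d1) / (S * sigma * sqrt(T)) = 0.9985011244 * 0.3851040438 / (21.4700 * 0.2900 * 0.5000000000) = 0.123517

Answer: Gamma = 0.123517


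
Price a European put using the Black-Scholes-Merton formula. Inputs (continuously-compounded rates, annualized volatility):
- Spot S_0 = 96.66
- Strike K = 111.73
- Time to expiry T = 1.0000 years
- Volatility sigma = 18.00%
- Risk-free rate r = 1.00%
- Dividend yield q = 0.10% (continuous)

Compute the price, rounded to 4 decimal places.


d1 = (ln(S/K) + (r - q + 0.5*sigma^2) * T) / (sigma * sqrt(T)) = -0.66491989
d2 = d1 - sigma * sqrt(T) = -0.84491989
exp(-rT) = 0.99004983; exp(-qT) = 0.99900050
P = K * exp(-rT) * N(-d2) - S_0 * exp(-qT) * N(-d1)
N(-d1) = 0.74694913; N(-d2) = 0.80092222
P = 111.7300 * 0.99004983 * 0.80092222 - 96.6600 * 0.99900050 * 0.74694913 = 16.4687

Answer: Price = 16.4687


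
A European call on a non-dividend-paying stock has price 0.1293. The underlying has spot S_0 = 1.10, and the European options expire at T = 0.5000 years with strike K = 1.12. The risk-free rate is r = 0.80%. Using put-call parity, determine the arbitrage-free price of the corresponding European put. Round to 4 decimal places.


Put-call parity: C - P = S_0 * exp(-qT) - K * exp(-rT).
S_0 * exp(-qT) = 1.1000 * 1.00000000 = 1.10000000
K * exp(-rT) = 1.1200 * 0.99600799 = 1.11552895
P = C - S*exp(-qT) + K*exp(-rT)
P = 0.1293 - 1.10000000 + 1.11552895 = 0.1448

Answer: Put price = 0.1448


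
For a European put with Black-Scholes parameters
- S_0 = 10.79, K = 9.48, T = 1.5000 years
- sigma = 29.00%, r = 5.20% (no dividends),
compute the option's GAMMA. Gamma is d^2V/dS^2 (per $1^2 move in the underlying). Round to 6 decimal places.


d1 = 0.7616236833; d2 = 0.4064476706
phi(d1) = 0.2985034314; exp(-qT) = 1.0000000000; exp(-rT) = 0.9249644265
Gamma = exp(-qT) * phi(d1) / (S * sigma * sqrt(T)) = 1.0000000000 * 0.2985034314 / (10.7900 * 0.2900 * 1.2247448714) = 0.077890

Answer: Gamma = 0.077890


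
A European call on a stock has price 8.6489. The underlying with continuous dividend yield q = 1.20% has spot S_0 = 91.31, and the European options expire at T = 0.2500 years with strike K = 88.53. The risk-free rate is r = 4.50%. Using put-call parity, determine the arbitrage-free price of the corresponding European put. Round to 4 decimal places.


Put-call parity: C - P = S_0 * exp(-qT) - K * exp(-rT).
S_0 * exp(-qT) = 91.3100 * 0.99700450 = 91.03648048
K * exp(-rT) = 88.5300 * 0.98881304 = 87.53961884
P = C - S*exp(-qT) + K*exp(-rT)
P = 8.6489 - 91.03648048 + 87.53961884 = 5.1520

Answer: Put price = 5.1520


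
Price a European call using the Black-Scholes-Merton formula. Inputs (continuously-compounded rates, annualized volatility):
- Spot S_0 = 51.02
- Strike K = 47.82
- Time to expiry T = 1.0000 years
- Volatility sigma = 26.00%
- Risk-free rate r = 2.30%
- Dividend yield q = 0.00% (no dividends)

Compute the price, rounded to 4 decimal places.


Answer: Price = 7.4827

Derivation:
d1 = (ln(S/K) + (r - q + 0.5*sigma^2) * T) / (sigma * sqrt(T)) = 0.46759135
d2 = d1 - sigma * sqrt(T) = 0.20759135
exp(-rT) = 0.97726248; exp(-qT) = 1.00000000
C = S_0 * exp(-qT) * N(d1) - K * exp(-rT) * N(d2)
N(d1) = 0.67996157; N(d2) = 0.58222597
C = 51.0200 * 1.00000000 * 0.67996157 - 47.8200 * 0.97726248 * 0.58222597 = 7.4827


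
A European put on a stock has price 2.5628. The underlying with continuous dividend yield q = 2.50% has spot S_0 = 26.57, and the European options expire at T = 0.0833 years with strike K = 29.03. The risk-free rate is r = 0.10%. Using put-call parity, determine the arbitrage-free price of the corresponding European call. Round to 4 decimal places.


Put-call parity: C - P = S_0 * exp(-qT) - K * exp(-rT).
S_0 * exp(-qT) = 26.5700 * 0.99791967 = 26.51472555
K * exp(-rT) = 29.0300 * 0.99991670 = 29.02758190
C = P + S*exp(-qT) - K*exp(-rT)
C = 2.5628 + 26.51472555 - 29.02758190 = 0.0499

Answer: Call price = 0.0499


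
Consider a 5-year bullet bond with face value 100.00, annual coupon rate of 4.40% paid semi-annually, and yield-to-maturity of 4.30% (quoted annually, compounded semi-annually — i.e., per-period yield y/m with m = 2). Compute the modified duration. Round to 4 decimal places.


Answer: Modified duration = 4.4480

Derivation:
Coupon per period c = face * coupon_rate / m = 2.200000
Periods per year m = 2; per-period yield y/m = 0.021500
Number of cashflows N = 10
Cashflows (t years, CF_t, discount factor 1/(1+y/m)^(m*t), PV):
  t = 0.5000: CF_t = 2.200000, DF = 0.978953, PV = 2.153696
  t = 1.0000: CF_t = 2.200000, DF = 0.958348, PV = 2.108366
  t = 1.5000: CF_t = 2.200000, DF = 0.938177, PV = 2.063990
  t = 2.0000: CF_t = 2.200000, DF = 0.918431, PV = 2.020548
  t = 2.5000: CF_t = 2.200000, DF = 0.899100, PV = 1.978021
  t = 3.0000: CF_t = 2.200000, DF = 0.880177, PV = 1.936388
  t = 3.5000: CF_t = 2.200000, DF = 0.861651, PV = 1.895632
  t = 4.0000: CF_t = 2.200000, DF = 0.843515, PV = 1.855734
  t = 4.5000: CF_t = 2.200000, DF = 0.825762, PV = 1.816675
  t = 5.0000: CF_t = 102.200000, DF = 0.808381, PV = 82.616575
Price P = sum_t PV_t = 100.445625
First compute Macaulay numerator sum_t t * PV_t:
  t * PV_t at t = 0.5000: 1.076848
  t * PV_t at t = 1.0000: 2.108366
  t * PV_t at t = 1.5000: 3.095985
  t * PV_t at t = 2.0000: 4.041096
  t * PV_t at t = 2.5000: 4.945052
  t * PV_t at t = 3.0000: 5.809165
  t * PV_t at t = 3.5000: 6.634713
  t * PV_t at t = 4.0000: 7.422936
  t * PV_t at t = 4.5000: 8.175039
  t * PV_t at t = 5.0000: 413.082874
Macaulay duration D = 456.392074 / 100.445625 = 4.543673
Modified duration = D / (1 + y/m) = 4.543673 / (1 + 0.021500) = 4.448040


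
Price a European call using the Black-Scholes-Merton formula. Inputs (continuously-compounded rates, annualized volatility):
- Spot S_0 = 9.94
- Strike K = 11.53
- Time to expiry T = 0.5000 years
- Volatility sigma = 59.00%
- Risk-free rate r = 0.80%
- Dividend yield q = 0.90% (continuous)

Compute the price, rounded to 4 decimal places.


d1 = (ln(S/K) + (r - q + 0.5*sigma^2) * T) / (sigma * sqrt(T)) = -0.14827745
d2 = d1 - sigma * sqrt(T) = -0.56547045
exp(-rT) = 0.99600799; exp(-qT) = 0.99551011
C = S_0 * exp(-qT) * N(d1) - K * exp(-rT) * N(d2)
N(d1) = 0.44106191; N(d2) = 0.28587691
C = 9.9400 * 0.99551011 * 0.44106191 - 11.5300 * 0.99600799 * 0.28587691 = 1.0815

Answer: Price = 1.0815


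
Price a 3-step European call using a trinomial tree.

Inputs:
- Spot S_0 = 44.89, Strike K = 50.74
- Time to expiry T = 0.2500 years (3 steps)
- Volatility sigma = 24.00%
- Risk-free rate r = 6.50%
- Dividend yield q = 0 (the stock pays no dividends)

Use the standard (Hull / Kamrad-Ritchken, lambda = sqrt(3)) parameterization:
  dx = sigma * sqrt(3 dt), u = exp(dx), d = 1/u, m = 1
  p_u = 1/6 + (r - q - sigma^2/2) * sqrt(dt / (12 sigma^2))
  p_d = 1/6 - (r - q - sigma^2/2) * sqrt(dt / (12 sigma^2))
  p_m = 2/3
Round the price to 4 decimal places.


dt = T/N = 0.083333; dx = sigma*sqrt(3*dt) = 0.120000
u = exp(dx) = 1.127497; d = 1/u = 0.886920
p_u = 0.179236, p_m = 0.666667, p_d = 0.154097
Discount per step: exp(-r*dt) = 0.994598
Stock lattice S(k, j) with j the centered position index:
  k=0: S(0,+0) = 44.8900
  k=1: S(1,-1) = 39.8139; S(1,+0) = 44.8900; S(1,+1) = 50.6133
  k=2: S(2,-2) = 35.3117; S(2,-1) = 39.8139; S(2,+0) = 44.8900; S(2,+1) = 50.6133; S(2,+2) = 57.0664
  k=3: S(3,-3) = 31.3187; S(3,-2) = 35.3117; S(3,-1) = 39.8139; S(3,+0) = 44.8900; S(3,+1) = 50.6133; S(3,+2) = 57.0664; S(3,+3) = 64.3422
Terminal payoffs V(N, j) = max(S_T - K, 0):
  V(3,-3) = 0.000000; V(3,-2) = 0.000000; V(3,-1) = 0.000000; V(3,+0) = 0.000000; V(3,+1) = 0.000000; V(3,+2) = 6.326374; V(3,+3) = 13.602157
Backward induction: V(k, j) = exp(-r*dt) * [p_u * V(k+1, j+1) + p_m * V(k+1, j) + p_d * V(k+1, j-1)]
  V(2,-2) = exp(-r*dt) * [p_u*0.000000 + p_m*0.000000 + p_d*0.000000] = 0.000000
  V(2,-1) = exp(-r*dt) * [p_u*0.000000 + p_m*0.000000 + p_d*0.000000] = 0.000000
  V(2,+0) = exp(-r*dt) * [p_u*0.000000 + p_m*0.000000 + p_d*0.000000] = 0.000000
  V(2,+1) = exp(-r*dt) * [p_u*6.326374 + p_m*0.000000 + p_d*0.000000] = 1.127789
  V(2,+2) = exp(-r*dt) * [p_u*13.602157 + p_m*6.326374 + p_d*0.000000] = 6.619627
  V(1,-1) = exp(-r*dt) * [p_u*0.000000 + p_m*0.000000 + p_d*0.000000] = 0.000000
  V(1,+0) = exp(-r*dt) * [p_u*1.127789 + p_m*0.000000 + p_d*0.000000] = 0.201049
  V(1,+1) = exp(-r*dt) * [p_u*6.619627 + p_m*1.127789 + p_d*0.000000] = 1.927865
  V(0,+0) = exp(-r*dt) * [p_u*1.927865 + p_m*0.201049 + p_d*0.000000] = 0.476985

Answer: Price = V(0,0) = 0.4770


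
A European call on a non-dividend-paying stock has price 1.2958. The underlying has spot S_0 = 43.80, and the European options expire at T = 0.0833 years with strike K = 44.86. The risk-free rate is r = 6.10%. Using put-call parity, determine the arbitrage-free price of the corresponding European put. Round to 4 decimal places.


Answer: Put price = 2.1284

Derivation:
Put-call parity: C - P = S_0 * exp(-qT) - K * exp(-rT).
S_0 * exp(-qT) = 43.8000 * 1.00000000 = 43.80000000
K * exp(-rT) = 44.8600 * 0.99493159 = 44.63263104
P = C - S*exp(-qT) + K*exp(-rT)
P = 1.2958 - 43.80000000 + 44.63263104 = 2.1284


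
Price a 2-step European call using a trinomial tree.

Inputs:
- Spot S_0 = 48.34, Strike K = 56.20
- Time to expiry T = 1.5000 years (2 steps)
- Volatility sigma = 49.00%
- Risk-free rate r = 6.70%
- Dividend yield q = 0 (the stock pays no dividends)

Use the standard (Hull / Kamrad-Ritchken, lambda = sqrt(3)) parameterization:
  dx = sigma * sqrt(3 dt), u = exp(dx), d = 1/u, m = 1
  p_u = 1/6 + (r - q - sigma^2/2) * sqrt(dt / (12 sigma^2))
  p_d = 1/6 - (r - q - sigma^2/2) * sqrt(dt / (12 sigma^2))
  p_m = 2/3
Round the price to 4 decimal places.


Answer: Price = V(0,0) = 10.2248

Derivation:
dt = T/N = 0.750000; dx = sigma*sqrt(3*dt) = 0.735000
u = exp(dx) = 2.085482; d = 1/u = 0.479505
p_u = 0.139600, p_m = 0.666667, p_d = 0.193733
Discount per step: exp(-r*dt) = 0.950992
Stock lattice S(k, j) with j the centered position index:
  k=0: S(0,+0) = 48.3400
  k=1: S(1,-1) = 23.1793; S(1,+0) = 48.3400; S(1,+1) = 100.8122
  k=2: S(2,-2) = 11.1146; S(2,-1) = 23.1793; S(2,+0) = 48.3400; S(2,+1) = 100.8122; S(2,+2) = 210.2420
Terminal payoffs V(N, j) = max(S_T - K, 0):
  V(2,-2) = 0.000000; V(2,-1) = 0.000000; V(2,+0) = 0.000000; V(2,+1) = 44.612200; V(2,+2) = 154.042027
Backward induction: V(k, j) = exp(-r*dt) * [p_u * V(k+1, j+1) + p_m * V(k+1, j) + p_d * V(k+1, j-1)]
  V(1,-1) = exp(-r*dt) * [p_u*0.000000 + p_m*0.000000 + p_d*0.000000] = 0.000000
  V(1,+0) = exp(-r*dt) * [p_u*44.612200 + p_m*0.000000 + p_d*0.000000] = 5.922660
  V(1,+1) = exp(-r*dt) * [p_u*154.042027 + p_m*44.612200 + p_d*0.000000] = 48.734314
  V(0,+0) = exp(-r*dt) * [p_u*48.734314 + p_m*5.922660 + p_d*0.000000] = 10.224841


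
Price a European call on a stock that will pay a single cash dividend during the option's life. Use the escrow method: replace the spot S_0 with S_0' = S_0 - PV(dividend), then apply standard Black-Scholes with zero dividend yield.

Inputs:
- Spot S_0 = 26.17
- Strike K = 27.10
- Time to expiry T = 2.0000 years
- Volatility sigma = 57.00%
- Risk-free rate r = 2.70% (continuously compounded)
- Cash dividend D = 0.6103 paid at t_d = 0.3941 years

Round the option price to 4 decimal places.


PV(D) = D * exp(-r * t_d) = 0.6103 * 0.98941571 = 0.60384041
S_0' = S_0 - PV(D) = 26.1700 - 0.60384041 = 25.56615959
d1 = (ln(S_0'/K) + (r + sigma^2/2)*T) / (sigma*sqrt(T)) = 0.39776103
d2 = d1 - sigma*sqrt(T) = -0.40834070
exp(-rT) = 0.94743211
N(d1) = 0.65459683; N(d2) = 0.34151178
C = S_0' * N(d1) - K * exp(-rT) * N(d2) = 25.56615959 * 0.65459683 - 27.1000 * 0.94743211 * 0.34151178 = 7.9671

Answer: Price = 7.9671


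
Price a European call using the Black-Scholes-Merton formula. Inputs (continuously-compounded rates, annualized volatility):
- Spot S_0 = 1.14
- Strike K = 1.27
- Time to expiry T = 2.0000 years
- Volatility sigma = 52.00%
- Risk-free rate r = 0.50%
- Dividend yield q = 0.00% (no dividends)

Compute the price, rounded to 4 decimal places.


Answer: Price = 0.2881

Derivation:
d1 = (ln(S/K) + (r - q + 0.5*sigma^2) * T) / (sigma * sqrt(T)) = 0.23444854
d2 = d1 - sigma * sqrt(T) = -0.50094251
exp(-rT) = 0.99004983; exp(-qT) = 1.00000000
C = S_0 * exp(-qT) * N(d1) - K * exp(-rT) * N(d2)
N(d1) = 0.59268161; N(d2) = 0.30820579
C = 1.1400 * 1.00000000 * 0.59268161 - 1.2700 * 0.99004983 * 0.30820579 = 0.2881


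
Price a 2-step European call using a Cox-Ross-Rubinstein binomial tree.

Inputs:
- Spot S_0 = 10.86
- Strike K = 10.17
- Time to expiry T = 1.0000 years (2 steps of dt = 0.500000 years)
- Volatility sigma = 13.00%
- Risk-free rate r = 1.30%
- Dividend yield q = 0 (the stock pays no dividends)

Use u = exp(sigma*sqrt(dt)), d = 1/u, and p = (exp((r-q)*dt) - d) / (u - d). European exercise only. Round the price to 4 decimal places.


dt = T/N = 0.500000
u = exp(sigma*sqrt(dt)) = 1.096281; d = 1/u = 0.912175
p = (exp((r-q)*dt) - d) / (u - d) = 0.512456
Discount per step: exp(-r*dt) = 0.993521
Stock lattice S(k, i) with i counting down-moves:
  k=0: S(0,0) = 10.8600
  k=1: S(1,0) = 11.9056; S(1,1) = 9.9062
  k=2: S(2,0) = 13.0519; S(2,1) = 10.8600; S(2,2) = 9.0362
Terminal payoffs V(N, i) = max(S_T - K, 0):
  V(2,0) = 2.881905; V(2,1) = 0.690000; V(2,2) = 0.000000
Backward induction: V(k, i) = exp(-r*dt) * [p * V(k+1, i) + (1-p) * V(k+1, i+1)].
  V(1,0) = exp(-r*dt) * [p*2.881905 + (1-p)*0.690000] = 1.801506
  V(1,1) = exp(-r*dt) * [p*0.690000 + (1-p)*0.000000] = 0.351304
  V(0,0) = exp(-r*dt) * [p*1.801506 + (1-p)*0.351304] = 1.087377

Answer: Price = V(0,0) = 1.0874


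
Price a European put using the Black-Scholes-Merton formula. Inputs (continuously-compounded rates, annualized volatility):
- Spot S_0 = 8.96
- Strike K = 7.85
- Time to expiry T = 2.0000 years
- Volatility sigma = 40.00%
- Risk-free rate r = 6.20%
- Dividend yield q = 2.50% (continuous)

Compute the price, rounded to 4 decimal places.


Answer: Price = 1.0367

Derivation:
d1 = (ln(S/K) + (r - q + 0.5*sigma^2) * T) / (sigma * sqrt(T)) = 0.64745648
d2 = d1 - sigma * sqrt(T) = 0.08177106
exp(-rT) = 0.88337984; exp(-qT) = 0.95122942
P = K * exp(-rT) * N(-d2) - S_0 * exp(-qT) * N(-d1)
N(-d1) = 0.25866828; N(-d2) = 0.46741439
P = 7.8500 * 0.88337984 * 0.46741439 - 8.9600 * 0.95122942 * 0.25866828 = 1.0367


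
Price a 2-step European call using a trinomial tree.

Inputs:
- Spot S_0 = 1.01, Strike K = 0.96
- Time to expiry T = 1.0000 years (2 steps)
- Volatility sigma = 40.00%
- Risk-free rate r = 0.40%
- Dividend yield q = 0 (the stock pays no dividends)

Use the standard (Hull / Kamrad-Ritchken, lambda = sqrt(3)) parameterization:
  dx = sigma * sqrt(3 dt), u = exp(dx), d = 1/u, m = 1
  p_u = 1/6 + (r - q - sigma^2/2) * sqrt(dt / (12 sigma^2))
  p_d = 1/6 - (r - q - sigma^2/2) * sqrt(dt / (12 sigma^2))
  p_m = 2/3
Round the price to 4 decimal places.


dt = T/N = 0.500000; dx = sigma*sqrt(3*dt) = 0.489898
u = exp(dx) = 1.632150; d = 1/u = 0.612689
p_u = 0.127883, p_m = 0.666667, p_d = 0.205450
Discount per step: exp(-r*dt) = 0.998002
Stock lattice S(k, j) with j the centered position index:
  k=0: S(0,+0) = 1.0100
  k=1: S(1,-1) = 0.6188; S(1,+0) = 1.0100; S(1,+1) = 1.6485
  k=2: S(2,-2) = 0.3791; S(2,-1) = 0.6188; S(2,+0) = 1.0100; S(2,+1) = 1.6485; S(2,+2) = 2.6906
Terminal payoffs V(N, j) = max(S_T - K, 0):
  V(2,-2) = 0.000000; V(2,-1) = 0.000000; V(2,+0) = 0.050000; V(2,+1) = 0.688471; V(2,+2) = 1.730552
Backward induction: V(k, j) = exp(-r*dt) * [p_u * V(k+1, j+1) + p_m * V(k+1, j) + p_d * V(k+1, j-1)]
  V(1,-1) = exp(-r*dt) * [p_u*0.050000 + p_m*0.000000 + p_d*0.000000] = 0.006381
  V(1,+0) = exp(-r*dt) * [p_u*0.688471 + p_m*0.050000 + p_d*0.000000] = 0.121135
  V(1,+1) = exp(-r*dt) * [p_u*1.730552 + p_m*0.688471 + p_d*0.050000] = 0.689182
  V(0,+0) = exp(-r*dt) * [p_u*0.689182 + p_m*0.121135 + p_d*0.006381] = 0.169862

Answer: Price = V(0,0) = 0.1699


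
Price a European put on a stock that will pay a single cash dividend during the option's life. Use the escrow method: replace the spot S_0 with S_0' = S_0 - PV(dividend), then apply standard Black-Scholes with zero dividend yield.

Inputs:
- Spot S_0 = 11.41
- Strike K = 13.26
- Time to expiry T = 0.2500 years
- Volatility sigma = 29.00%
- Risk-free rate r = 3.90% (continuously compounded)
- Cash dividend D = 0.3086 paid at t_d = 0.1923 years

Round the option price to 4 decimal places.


PV(D) = D * exp(-r * t_d) = 0.3086 * 0.99252835 = 0.30629425
S_0' = S_0 - PV(D) = 11.4100 - 0.30629425 = 11.10370575
d1 = (ln(S_0'/K) + (r + sigma^2/2)*T) / (sigma*sqrt(T)) = -1.08421090
d2 = d1 - sigma*sqrt(T) = -1.22921090
exp(-rT) = 0.99029738
N(-d1) = 0.86086435; N(-d2) = 0.89050363
P = K * exp(-rT) * N(-d2) - S_0' * N(-d1) = 13.2600 * 0.99029738 * 0.89050363 - 11.10370575 * 0.86086435 = 2.1347

Answer: Price = 2.1347


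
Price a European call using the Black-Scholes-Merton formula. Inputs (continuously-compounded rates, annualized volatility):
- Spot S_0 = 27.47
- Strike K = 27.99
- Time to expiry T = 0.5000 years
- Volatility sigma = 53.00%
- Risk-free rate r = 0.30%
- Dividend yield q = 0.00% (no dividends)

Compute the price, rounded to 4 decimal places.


d1 = (ln(S/K) + (r - q + 0.5*sigma^2) * T) / (sigma * sqrt(T)) = 0.14134717
d2 = d1 - sigma * sqrt(T) = -0.23341943
exp(-rT) = 0.99850112; exp(-qT) = 1.00000000
C = S_0 * exp(-qT) * N(d1) - K * exp(-rT) * N(d2)
N(d1) = 0.55620216; N(d2) = 0.40771786
C = 27.4700 * 1.00000000 * 0.55620216 - 27.9900 * 0.99850112 * 0.40771786 = 3.8840

Answer: Price = 3.8840


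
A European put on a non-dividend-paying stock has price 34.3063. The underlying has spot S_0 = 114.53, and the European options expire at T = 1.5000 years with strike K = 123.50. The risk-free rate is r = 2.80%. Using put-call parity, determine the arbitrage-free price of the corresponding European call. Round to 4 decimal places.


Answer: Call price = 30.4159

Derivation:
Put-call parity: C - P = S_0 * exp(-qT) - K * exp(-rT).
S_0 * exp(-qT) = 114.5300 * 1.00000000 = 114.53000000
K * exp(-rT) = 123.5000 * 0.95886978 = 118.42041790
C = P + S*exp(-qT) - K*exp(-rT)
C = 34.3063 + 114.53000000 - 118.42041790 = 30.4159


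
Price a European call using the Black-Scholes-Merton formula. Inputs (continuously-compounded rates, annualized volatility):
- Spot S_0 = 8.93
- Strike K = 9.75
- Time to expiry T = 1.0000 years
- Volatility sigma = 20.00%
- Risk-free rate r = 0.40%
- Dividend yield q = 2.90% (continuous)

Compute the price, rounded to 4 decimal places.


Answer: Price = 0.3271

Derivation:
d1 = (ln(S/K) + (r - q + 0.5*sigma^2) * T) / (sigma * sqrt(T)) = -0.46425445
d2 = d1 - sigma * sqrt(T) = -0.66425445
exp(-rT) = 0.99600799; exp(-qT) = 0.97141646
C = S_0 * exp(-qT) * N(d1) - K * exp(-rT) * N(d2)
N(d1) = 0.32123273; N(d2) = 0.25326373
C = 8.9300 * 0.97141646 * 0.32123273 - 9.7500 * 0.99600799 * 0.25326373 = 0.3271


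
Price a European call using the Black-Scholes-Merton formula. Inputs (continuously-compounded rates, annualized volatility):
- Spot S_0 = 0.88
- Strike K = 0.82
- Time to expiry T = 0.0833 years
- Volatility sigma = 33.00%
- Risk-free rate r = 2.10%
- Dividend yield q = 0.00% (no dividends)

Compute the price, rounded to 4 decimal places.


Answer: Price = 0.0719

Derivation:
d1 = (ln(S/K) + (r - q + 0.5*sigma^2) * T) / (sigma * sqrt(T)) = 0.80742894
d2 = d1 - sigma * sqrt(T) = 0.71218520
exp(-rT) = 0.99825223; exp(-qT) = 1.00000000
C = S_0 * exp(-qT) * N(d1) - K * exp(-rT) * N(d2)
N(d1) = 0.79029030; N(d2) = 0.76182495
C = 0.8800 * 1.00000000 * 0.79029030 - 0.8200 * 0.99825223 * 0.76182495 = 0.0719


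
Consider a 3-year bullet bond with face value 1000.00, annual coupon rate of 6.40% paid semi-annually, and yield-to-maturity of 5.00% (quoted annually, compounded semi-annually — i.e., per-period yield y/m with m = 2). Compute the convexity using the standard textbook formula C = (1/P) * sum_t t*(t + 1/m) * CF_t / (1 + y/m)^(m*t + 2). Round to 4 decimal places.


Answer: Convexity = 9.0286

Derivation:
Coupon per period c = face * coupon_rate / m = 32.000000
Periods per year m = 2; per-period yield y/m = 0.025000
Number of cashflows N = 6
Cashflows (t years, CF_t, discount factor 1/(1+y/m)^(m*t), PV):
  t = 0.5000: CF_t = 32.000000, DF = 0.975610, PV = 31.219512
  t = 1.0000: CF_t = 32.000000, DF = 0.951814, PV = 30.458061
  t = 1.5000: CF_t = 32.000000, DF = 0.928599, PV = 29.715181
  t = 2.0000: CF_t = 32.000000, DF = 0.905951, PV = 28.990421
  t = 2.5000: CF_t = 32.000000, DF = 0.883854, PV = 28.283337
  t = 3.0000: CF_t = 1032.000000, DF = 0.862297, PV = 889.890366
Price P = sum_t PV_t = 1038.556878
Convexity numerator sum_t t*(t + 1/m) * CF_t / (1+y/m)^(m*t + 2):
  t = 0.5000: term = 14.857591
  t = 1.0000: term = 43.485631
  t = 1.5000: term = 84.850012
  t = 2.0000: term = 137.967499
  t = 2.5000: term = 201.903656
  t = 3.0000: term = 8893.609841
Convexity = (1/P) * sum = 9376.674229 / 1038.556878 = 9.028561


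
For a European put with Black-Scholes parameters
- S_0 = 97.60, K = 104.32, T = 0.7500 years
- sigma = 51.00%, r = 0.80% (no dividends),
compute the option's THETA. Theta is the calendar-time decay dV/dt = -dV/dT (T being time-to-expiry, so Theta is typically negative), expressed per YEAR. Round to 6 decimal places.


Answer: Theta = -10.894040

Derivation:
d1 = 0.0836634771; d2 = -0.3580094788
phi(d1) = 0.3975485071; exp(-qT) = 1.0000000000; exp(-rT) = 0.9940179641
Theta = -S*exp(-qT)*phi(d1)*sigma/(2*sqrt(T)) + r*K*exp(-rT)*N(-d2) - q*S*exp(-qT)*N(-d1)
N(-d1) = 0.4666619982; N(-d2) = 0.6398318900; sqrt(T) = 0.8660254038
Term 1 = -97.6000 * 1.0000000000 * 0.3975485071 * 0.5100 / (2 * 0.8660254038) = -11.4248233381
Term 2 = 0.0080 * 104.3200 * 0.9940179641 * 0.6398318900 = 0.5307838259
Term 3 = 0 (no dividend yield, q = 0)
Theta = -11.4248233381 + (0.5307838259) + (0.0000000000) = -10.894040


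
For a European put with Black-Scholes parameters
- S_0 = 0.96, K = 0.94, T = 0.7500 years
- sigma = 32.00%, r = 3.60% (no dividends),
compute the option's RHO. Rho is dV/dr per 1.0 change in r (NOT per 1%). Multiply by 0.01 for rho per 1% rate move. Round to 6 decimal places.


Answer: Rho = -0.333576

Derivation:
d1 = 0.3119618692; d2 = 0.0348337400
phi(d1) = 0.3799944479; exp(-qT) = 1.0000000000; exp(-rT) = 0.9733612415
N(-d2) = 0.4861061582
Rho = -K*T*exp(-rT)*N(-d2) = -0.9400 * 0.7500 * 0.9733612415 * 0.4861061582 = -0.333576


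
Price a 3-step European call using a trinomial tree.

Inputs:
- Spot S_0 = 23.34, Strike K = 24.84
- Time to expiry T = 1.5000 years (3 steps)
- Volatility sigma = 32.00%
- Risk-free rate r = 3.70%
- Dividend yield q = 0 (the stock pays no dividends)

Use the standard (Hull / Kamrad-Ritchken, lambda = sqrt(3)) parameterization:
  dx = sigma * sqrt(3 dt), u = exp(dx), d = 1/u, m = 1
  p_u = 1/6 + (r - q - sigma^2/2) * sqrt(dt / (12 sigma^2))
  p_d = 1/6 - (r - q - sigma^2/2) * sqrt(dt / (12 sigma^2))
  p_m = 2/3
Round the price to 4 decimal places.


dt = T/N = 0.500000; dx = sigma*sqrt(3*dt) = 0.391918
u = exp(dx) = 1.479817; d = 1/u = 0.675759
p_u = 0.157609, p_m = 0.666667, p_d = 0.175725
Discount per step: exp(-r*dt) = 0.981670
Stock lattice S(k, j) with j the centered position index:
  k=0: S(0,+0) = 23.3400
  k=1: S(1,-1) = 15.7722; S(1,+0) = 23.3400; S(1,+1) = 34.5389
  k=2: S(2,-2) = 10.6582; S(2,-1) = 15.7722; S(2,+0) = 23.3400; S(2,+1) = 34.5389; S(2,+2) = 51.1113
  k=3: S(3,-3) = 7.2024; S(3,-2) = 10.6582; S(3,-1) = 15.7722; S(3,+0) = 23.3400; S(3,+1) = 34.5389; S(3,+2) = 51.1113; S(3,+3) = 75.6353
Terminal payoffs V(N, j) = max(S_T - K, 0):
  V(3,-3) = 0.000000; V(3,-2) = 0.000000; V(3,-1) = 0.000000; V(3,+0) = 0.000000; V(3,+1) = 9.698926; V(3,+2) = 26.271287; V(3,+3) = 50.795345
Backward induction: V(k, j) = exp(-r*dt) * [p_u * V(k+1, j+1) + p_m * V(k+1, j) + p_d * V(k+1, j-1)]
  V(2,-2) = exp(-r*dt) * [p_u*0.000000 + p_m*0.000000 + p_d*0.000000] = 0.000000
  V(2,-1) = exp(-r*dt) * [p_u*0.000000 + p_m*0.000000 + p_d*0.000000] = 0.000000
  V(2,+0) = exp(-r*dt) * [p_u*9.698926 + p_m*0.000000 + p_d*0.000000] = 1.500615
  V(2,+1) = exp(-r*dt) * [p_u*26.271287 + p_m*9.698926 + p_d*0.000000] = 10.412116
  V(2,+2) = exp(-r*dt) * [p_u*50.795345 + p_m*26.271287 + p_d*9.698926] = 26.725298
  V(1,-1) = exp(-r*dt) * [p_u*1.500615 + p_m*0.000000 + p_d*0.000000] = 0.232175
  V(1,+0) = exp(-r*dt) * [p_u*10.412116 + p_m*1.500615 + p_d*0.000000] = 2.593032
  V(1,+1) = exp(-r*dt) * [p_u*26.725298 + p_m*10.412116 + p_d*1.500615] = 11.207967
  V(0,+0) = exp(-r*dt) * [p_u*11.207967 + p_m*2.593032 + p_d*0.232175] = 3.471146

Answer: Price = V(0,0) = 3.4711


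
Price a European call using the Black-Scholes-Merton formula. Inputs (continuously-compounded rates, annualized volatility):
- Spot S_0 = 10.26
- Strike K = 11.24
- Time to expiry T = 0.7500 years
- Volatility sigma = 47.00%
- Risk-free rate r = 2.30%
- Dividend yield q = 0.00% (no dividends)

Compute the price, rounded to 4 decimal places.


d1 = (ln(S/K) + (r - q + 0.5*sigma^2) * T) / (sigma * sqrt(T)) = 0.02177101
d2 = d1 - sigma * sqrt(T) = -0.38526093
exp(-rT) = 0.98289793; exp(-qT) = 1.00000000
C = S_0 * exp(-qT) * N(d1) - K * exp(-rT) * N(d2)
N(d1) = 0.50868469; N(d2) = 0.35002205
C = 10.2600 * 1.00000000 * 0.50868469 - 11.2400 * 0.98289793 * 0.35002205 = 1.3521

Answer: Price = 1.3521


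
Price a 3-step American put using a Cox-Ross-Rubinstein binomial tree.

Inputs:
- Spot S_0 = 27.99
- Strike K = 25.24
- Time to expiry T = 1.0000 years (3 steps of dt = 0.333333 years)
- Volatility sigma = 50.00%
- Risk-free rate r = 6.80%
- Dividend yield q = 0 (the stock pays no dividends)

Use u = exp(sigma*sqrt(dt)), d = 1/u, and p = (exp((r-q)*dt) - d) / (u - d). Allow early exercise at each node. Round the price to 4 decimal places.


Answer: Price = V(0,0) = 3.6390

Derivation:
dt = T/N = 0.333333
u = exp(sigma*sqrt(dt)) = 1.334658; d = 1/u = 0.749256
p = (exp((r-q)*dt) - d) / (u - d) = 0.467490
Discount per step: exp(-r*dt) = 0.977588
Stock lattice S(k, i) with i counting down-moves:
  k=0: S(0,0) = 27.9900
  k=1: S(1,0) = 37.3571; S(1,1) = 20.9717
  k=2: S(2,0) = 49.8589; S(2,1) = 27.9900; S(2,2) = 15.7131
  k=3: S(3,0) = 66.5446; S(3,1) = 37.3571; S(3,2) = 20.9717; S(3,3) = 11.7732
Terminal payoffs V(N, i) = max(K - S_T, 0):
  V(3,0) = 0.000000; V(3,1) = 0.000000; V(3,2) = 4.268337; V(3,3) = 13.466845
Backward induction: V(k, i) = exp(-r*dt) * [p * V(k+1, i) + (1-p) * V(k+1, i+1)]; then take max(V_cont, immediate exercise) for American.
  V(2,0) = exp(-r*dt) * [p*0.000000 + (1-p)*0.000000] = 0.000000; exercise = 0.000000; V(2,0) = max -> 0.000000
  V(2,1) = exp(-r*dt) * [p*0.000000 + (1-p)*4.268337] = 2.221991; exercise = 0.000000; V(2,1) = max -> 2.221991
  V(2,2) = exp(-r*dt) * [p*4.268337 + (1-p)*13.466845] = 8.961193; exercise = 9.526864; V(2,2) = max -> 9.526864
  V(1,0) = exp(-r*dt) * [p*0.000000 + (1-p)*2.221991] = 1.156714; exercise = 0.000000; V(1,0) = max -> 1.156714
  V(1,1) = exp(-r*dt) * [p*2.221991 + (1-p)*9.526864] = 5.974929; exercise = 4.268337; V(1,1) = max -> 5.974929
  V(0,0) = exp(-r*dt) * [p*1.156714 + (1-p)*5.974929] = 3.639034; exercise = 0.000000; V(0,0) = max -> 3.639034


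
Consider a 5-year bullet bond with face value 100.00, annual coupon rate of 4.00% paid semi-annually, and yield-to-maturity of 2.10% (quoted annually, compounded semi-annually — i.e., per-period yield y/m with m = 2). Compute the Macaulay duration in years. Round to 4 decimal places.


Answer: Macaulay duration = 4.6025 years

Derivation:
Coupon per period c = face * coupon_rate / m = 2.000000
Periods per year m = 2; per-period yield y/m = 0.010500
Number of cashflows N = 10
Cashflows (t years, CF_t, discount factor 1/(1+y/m)^(m*t), PV):
  t = 0.5000: CF_t = 2.000000, DF = 0.989609, PV = 1.979218
  t = 1.0000: CF_t = 2.000000, DF = 0.979326, PV = 1.958652
  t = 1.5000: CF_t = 2.000000, DF = 0.969150, PV = 1.938300
  t = 2.0000: CF_t = 2.000000, DF = 0.959080, PV = 1.918160
  t = 2.5000: CF_t = 2.000000, DF = 0.949114, PV = 1.898228
  t = 3.0000: CF_t = 2.000000, DF = 0.939252, PV = 1.878504
  t = 3.5000: CF_t = 2.000000, DF = 0.929492, PV = 1.858985
  t = 4.0000: CF_t = 2.000000, DF = 0.919834, PV = 1.839668
  t = 4.5000: CF_t = 2.000000, DF = 0.910276, PV = 1.820552
  t = 5.0000: CF_t = 102.000000, DF = 0.900818, PV = 91.883386
Price P = sum_t PV_t = 108.973653
Macaulay numerator sum_t t * PV_t:
  t * PV_t at t = 0.5000: 0.989609
  t * PV_t at t = 1.0000: 1.958652
  t * PV_t at t = 1.5000: 2.907450
  t * PV_t at t = 2.0000: 3.836319
  t * PV_t at t = 2.5000: 4.745570
  t * PV_t at t = 3.0000: 5.635512
  t * PV_t at t = 3.5000: 6.506446
  t * PV_t at t = 4.0000: 7.358672
  t * PV_t at t = 4.5000: 8.192485
  t * PV_t at t = 5.0000: 459.416932
Macaulay duration D = (sum_t t * PV_t) / P = 501.547648 / 108.973653 = 4.602467


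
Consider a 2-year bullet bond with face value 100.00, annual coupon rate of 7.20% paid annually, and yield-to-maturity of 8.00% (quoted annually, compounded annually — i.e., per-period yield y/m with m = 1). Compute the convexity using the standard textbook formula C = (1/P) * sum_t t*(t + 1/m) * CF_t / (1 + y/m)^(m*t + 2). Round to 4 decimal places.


Answer: Convexity = 4.9121

Derivation:
Coupon per period c = face * coupon_rate / m = 7.200000
Periods per year m = 1; per-period yield y/m = 0.080000
Number of cashflows N = 2
Cashflows (t years, CF_t, discount factor 1/(1+y/m)^(m*t), PV):
  t = 1.0000: CF_t = 7.200000, DF = 0.925926, PV = 6.666667
  t = 2.0000: CF_t = 107.200000, DF = 0.857339, PV = 91.906722
Price P = sum_t PV_t = 98.573388
Convexity numerator sum_t t*(t + 1/m) * CF_t / (1+y/m)^(m*t + 2):
  t = 1.0000: term = 11.431184
  t = 2.0000: term = 472.771201
Convexity = (1/P) * sum = 484.202386 / 98.573388 = 4.912100


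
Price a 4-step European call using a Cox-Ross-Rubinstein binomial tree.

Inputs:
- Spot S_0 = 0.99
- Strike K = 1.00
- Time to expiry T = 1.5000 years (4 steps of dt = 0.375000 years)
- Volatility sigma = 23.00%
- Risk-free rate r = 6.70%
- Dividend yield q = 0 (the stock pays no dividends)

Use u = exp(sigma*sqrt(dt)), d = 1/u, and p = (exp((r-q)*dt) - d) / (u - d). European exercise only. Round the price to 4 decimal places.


dt = T/N = 0.375000
u = exp(sigma*sqrt(dt)) = 1.151247; d = 1/u = 0.868623
p = (exp((r-q)*dt) - d) / (u - d) = 0.554872
Discount per step: exp(-r*dt) = 0.975188
Stock lattice S(k, i) with i counting down-moves:
  k=0: S(0,0) = 0.9900
  k=1: S(1,0) = 1.1397; S(1,1) = 0.8599
  k=2: S(2,0) = 1.3121; S(2,1) = 0.9900; S(2,2) = 0.7470
  k=3: S(3,0) = 1.5106; S(3,1) = 1.1397; S(3,2) = 0.8599; S(3,3) = 0.6488
  k=4: S(4,0) = 1.7390; S(4,1) = 1.3121; S(4,2) = 0.9900; S(4,3) = 0.7470; S(4,4) = 0.5636
Terminal payoffs V(N, i) = max(S_T - K, 0):
  V(4,0) = 0.739038; V(4,1) = 0.312116; V(4,2) = 0.000000; V(4,3) = 0.000000; V(4,4) = 0.000000
Backward induction: V(k, i) = exp(-r*dt) * [p * V(k+1, i) + (1-p) * V(k+1, i+1)].
  V(3,0) = exp(-r*dt) * [p*0.739038 + (1-p)*0.312116] = 0.535381
  V(3,1) = exp(-r*dt) * [p*0.312116 + (1-p)*0.000000] = 0.168887
  V(3,2) = exp(-r*dt) * [p*0.000000 + (1-p)*0.000000] = 0.000000
  V(3,3) = exp(-r*dt) * [p*0.000000 + (1-p)*0.000000] = 0.000000
  V(2,0) = exp(-r*dt) * [p*0.535381 + (1-p)*0.168887] = 0.363008
  V(2,1) = exp(-r*dt) * [p*0.168887 + (1-p)*0.000000] = 0.091386
  V(2,2) = exp(-r*dt) * [p*0.000000 + (1-p)*0.000000] = 0.000000
  V(1,0) = exp(-r*dt) * [p*0.363008 + (1-p)*0.091386] = 0.236095
  V(1,1) = exp(-r*dt) * [p*0.091386 + (1-p)*0.000000] = 0.049449
  V(0,0) = exp(-r*dt) * [p*0.236095 + (1-p)*0.049449] = 0.149217

Answer: Price = V(0,0) = 0.1492


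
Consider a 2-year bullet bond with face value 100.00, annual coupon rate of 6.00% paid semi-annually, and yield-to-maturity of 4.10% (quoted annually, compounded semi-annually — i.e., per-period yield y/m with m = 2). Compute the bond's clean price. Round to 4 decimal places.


Coupon per period c = face * coupon_rate / m = 3.000000
Periods per year m = 2; per-period yield y/m = 0.020500
Number of cashflows N = 4
Cashflows (t years, CF_t, discount factor 1/(1+y/m)^(m*t), PV):
  t = 0.5000: CF_t = 3.000000, DF = 0.979912, PV = 2.939735
  t = 1.0000: CF_t = 3.000000, DF = 0.960227, PV = 2.880681
  t = 1.5000: CF_t = 3.000000, DF = 0.940938, PV = 2.822814
  t = 2.0000: CF_t = 103.000000, DF = 0.922036, PV = 94.969727
Price P = sum_t PV_t = 103.612957

Answer: Price = 103.6130


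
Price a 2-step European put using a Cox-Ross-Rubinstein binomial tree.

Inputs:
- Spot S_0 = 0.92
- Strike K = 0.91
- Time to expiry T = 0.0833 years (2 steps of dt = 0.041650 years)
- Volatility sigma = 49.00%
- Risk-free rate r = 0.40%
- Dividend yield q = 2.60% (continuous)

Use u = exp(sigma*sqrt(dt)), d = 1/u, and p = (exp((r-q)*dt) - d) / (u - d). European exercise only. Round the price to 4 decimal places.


dt = T/N = 0.041650
u = exp(sigma*sqrt(dt)) = 1.105172; d = 1/u = 0.904837
p = (exp((r-q)*dt) - d) / (u - d) = 0.470449
Discount per step: exp(-r*dt) = 0.999833
Stock lattice S(k, i) with i counting down-moves:
  k=0: S(0,0) = 0.9200
  k=1: S(1,0) = 1.0168; S(1,1) = 0.8324
  k=2: S(2,0) = 1.1237; S(2,1) = 0.9200; S(2,2) = 0.7532
Terminal payoffs V(N, i) = max(K - S_T, 0):
  V(2,0) = 0.000000; V(2,1) = 0.000000; V(2,2) = 0.156769
Backward induction: V(k, i) = exp(-r*dt) * [p * V(k+1, i) + (1-p) * V(k+1, i+1)].
  V(1,0) = exp(-r*dt) * [p*0.000000 + (1-p)*0.000000] = 0.000000
  V(1,1) = exp(-r*dt) * [p*0.000000 + (1-p)*0.156769] = 0.083003
  V(0,0) = exp(-r*dt) * [p*0.000000 + (1-p)*0.083003] = 0.043947

Answer: Price = V(0,0) = 0.0439


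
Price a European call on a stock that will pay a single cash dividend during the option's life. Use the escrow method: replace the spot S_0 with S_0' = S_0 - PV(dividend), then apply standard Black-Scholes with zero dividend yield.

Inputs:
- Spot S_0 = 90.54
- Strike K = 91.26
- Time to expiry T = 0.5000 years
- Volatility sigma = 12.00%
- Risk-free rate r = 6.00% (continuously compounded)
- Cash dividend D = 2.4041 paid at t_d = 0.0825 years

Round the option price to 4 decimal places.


PV(D) = D * exp(-r * t_d) = 2.4041 * 0.99506223 = 2.39222911
S_0' = S_0 - PV(D) = 90.5400 - 2.39222911 = 88.14777089
d1 = (ln(S_0'/K) + (r + sigma^2/2)*T) / (sigma*sqrt(T)) = -0.01293952
d2 = d1 - sigma*sqrt(T) = -0.09779233
exp(-rT) = 0.97044553
N(d1) = 0.49483802; N(d2) = 0.46104860
C = S_0' * N(d1) - K * exp(-rT) * N(d2) = 88.14777089 * 0.49483802 - 91.2600 * 0.97044553 * 0.46104860 = 2.7871

Answer: Price = 2.7871


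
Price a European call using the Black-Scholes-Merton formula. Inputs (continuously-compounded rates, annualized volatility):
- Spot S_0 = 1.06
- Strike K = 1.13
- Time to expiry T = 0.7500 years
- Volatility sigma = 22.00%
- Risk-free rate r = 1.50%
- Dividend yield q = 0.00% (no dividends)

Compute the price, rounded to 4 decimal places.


d1 = (ln(S/K) + (r - q + 0.5*sigma^2) * T) / (sigma * sqrt(T)) = -0.18133378
d2 = d1 - sigma * sqrt(T) = -0.37185937
exp(-rT) = 0.98881304; exp(-qT) = 1.00000000
C = S_0 * exp(-qT) * N(d1) - K * exp(-rT) * N(d2)
N(d1) = 0.42805280; N(d2) = 0.35499878
C = 1.0600 * 1.00000000 * 0.42805280 - 1.1300 * 0.98881304 * 0.35499878 = 0.0571

Answer: Price = 0.0571


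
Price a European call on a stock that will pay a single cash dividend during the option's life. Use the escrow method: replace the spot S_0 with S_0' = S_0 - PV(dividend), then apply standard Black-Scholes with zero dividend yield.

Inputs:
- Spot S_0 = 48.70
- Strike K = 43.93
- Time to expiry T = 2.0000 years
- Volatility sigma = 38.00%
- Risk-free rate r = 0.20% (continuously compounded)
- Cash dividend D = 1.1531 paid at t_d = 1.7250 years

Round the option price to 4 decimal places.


PV(D) = D * exp(-r * t_d) = 1.1531 * 0.99655594 = 1.14912866
S_0' = S_0 - PV(D) = 48.7000 - 1.14912866 = 47.55087134
d1 = (ln(S_0'/K) + (r + sigma^2/2)*T) / (sigma*sqrt(T)) = 0.42352469
d2 = d1 - sigma*sqrt(T) = -0.11387647
exp(-rT) = 0.99600799
N(d1) = 0.66404375; N(d2) = 0.45466786
C = S_0' * N(d1) - K * exp(-rT) * N(d2) = 47.55087134 * 0.66404375 - 43.9300 * 0.99600799 * 0.45466786 = 11.6820

Answer: Price = 11.6820
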